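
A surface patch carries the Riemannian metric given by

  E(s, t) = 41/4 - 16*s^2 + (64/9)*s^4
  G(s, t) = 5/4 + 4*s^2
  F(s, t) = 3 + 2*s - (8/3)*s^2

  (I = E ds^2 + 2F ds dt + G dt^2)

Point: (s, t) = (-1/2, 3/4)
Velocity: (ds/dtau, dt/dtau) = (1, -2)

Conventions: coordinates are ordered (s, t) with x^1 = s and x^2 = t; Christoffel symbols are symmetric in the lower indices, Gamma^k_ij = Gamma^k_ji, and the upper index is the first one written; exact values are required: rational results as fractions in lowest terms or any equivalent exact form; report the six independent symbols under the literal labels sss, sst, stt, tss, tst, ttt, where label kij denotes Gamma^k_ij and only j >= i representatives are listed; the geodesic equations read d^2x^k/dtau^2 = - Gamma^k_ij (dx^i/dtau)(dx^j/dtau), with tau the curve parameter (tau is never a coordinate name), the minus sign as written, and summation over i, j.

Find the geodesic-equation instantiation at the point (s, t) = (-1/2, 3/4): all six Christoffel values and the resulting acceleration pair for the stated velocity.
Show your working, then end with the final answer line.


E = 241/36, F = 4/3, G = 9/4 at the point
E_s = 112/9, E_t = 0, F_s = 14/3, F_t = 0, G_s = -4, G_t = 0
EG - F^2 = 1913/144;  g^inv = (144/1913) * [[9/4, -4/3], [-4/3, 241/36]]
first-kind symbols [ij,l] = (1/2)(d_i g_jl + d_j g_il - d_l g_ij): [ss,s] = E_s/2 = 56/9, [ss,t] = F_s - E_t/2 = 14/3, [st,s] = E_t/2 = 0, [st,t] = G_s/2 = -2, [tt,s] = F_t - G_s/2 = 2, [tt,t] = G_t/2 = 0
Gamma^s_ij = (G*[ij,s] - F*[ij,t])/(EG - F^2), Gamma^t_ij = (E*[ij,t] - F*[ij,s])/(EG - F^2)
Gamma_sss = 1120/1913, Gamma_sst = 384/1913, Gamma_stt = 648/1913, Gamma_tss = 3304/1913, Gamma_tst = -1928/1913, Gamma_ttt = -384/1913
d^2s/dtau^2 = -(Gamma_sss*(1)^2 + 2*Gamma_sst*(1)*(-2) + Gamma_stt*(-2)^2) = -2176/1913
d^2t/dtau^2 = -(Gamma_tss*(1)^2 + 2*Gamma_tst*(1)*(-2) + Gamma_ttt*(-2)^2) = -9480/1913

Answer: Gamma_sss = 1120/1913, Gamma_sst = 384/1913, Gamma_stt = 648/1913, Gamma_tss = 3304/1913, Gamma_tst = -1928/1913, Gamma_ttt = -384/1913; accelerations (d^2s/dtau^2, d^2t/dtau^2) = (-2176/1913, -9480/1913)


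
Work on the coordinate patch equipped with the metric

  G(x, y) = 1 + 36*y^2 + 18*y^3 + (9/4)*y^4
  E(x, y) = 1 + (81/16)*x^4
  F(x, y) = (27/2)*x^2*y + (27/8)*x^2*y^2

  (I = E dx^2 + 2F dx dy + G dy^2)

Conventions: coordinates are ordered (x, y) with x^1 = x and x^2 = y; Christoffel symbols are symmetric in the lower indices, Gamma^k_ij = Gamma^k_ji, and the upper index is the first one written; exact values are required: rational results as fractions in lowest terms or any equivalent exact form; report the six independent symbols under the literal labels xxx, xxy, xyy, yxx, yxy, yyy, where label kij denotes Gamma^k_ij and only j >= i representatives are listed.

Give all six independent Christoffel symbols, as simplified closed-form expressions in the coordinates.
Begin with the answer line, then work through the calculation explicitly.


Answer: Gamma_xxx = 162*x^3/(81*x^4 + 36*y^4 + 288*y^3 + 576*y^2 + 16), Gamma_xxy = 0, Gamma_xyy = (108*x^2*y + 216*x^2)/(81*x^4 + 36*y^4 + 288*y^3 + 576*y^2 + 16), Gamma_yxx = (108*x*y^2 + 432*x*y)/(81*x^4 + 36*y^4 + 288*y^3 + 576*y^2 + 16), Gamma_yxy = 0, Gamma_yyy = (72*y^3 + 432*y^2 + 576*y)/(81*x^4 + 36*y^4 + 288*y^3 + 576*y^2 + 16)

E = 1 + (81/16)*x^4; F = (27/2)*x^2*y + (27/8)*x^2*y^2; G = 1 + 36*y^2 + 18*y^3 + (9/4)*y^4
Gamma^k_ij = (1/2) g^{kl} (d_i g_jl + d_j g_il - d_l g_ij), with g^inv = (1/(EG-F^2)) [[G, -F], [-F, E]]
first partials: E_x = (81/4)*x^3, E_y = 0, F_x = 27*x*y + (27/4)*x*y^2, F_y = (27/2)*x^2 + (27/4)*x^2*y, G_x = 0, G_y = 72*y + 54*y^2 + 9*y^3
D = EG - F^2 = 1 + 36*y^2 + 18*y^3 + (9/4)*y^4 + (81/16)*x^4
expanded: Gamma^x_xx = (G E_x - 2F F_x + F E_y)/(2D), Gamma^x_xy = (G E_y - F G_x)/(2D), Gamma^x_yy = (2G F_y - G G_x - F G_y)/(2D), Gamma^y_xx = (2E F_x - E E_y - F E_x)/(2D), Gamma^y_xy = (E G_x - F E_y)/(2D), Gamma^y_yy = (E G_y - 2F F_y + F G_x)/(2D); substitute and cancel common factors


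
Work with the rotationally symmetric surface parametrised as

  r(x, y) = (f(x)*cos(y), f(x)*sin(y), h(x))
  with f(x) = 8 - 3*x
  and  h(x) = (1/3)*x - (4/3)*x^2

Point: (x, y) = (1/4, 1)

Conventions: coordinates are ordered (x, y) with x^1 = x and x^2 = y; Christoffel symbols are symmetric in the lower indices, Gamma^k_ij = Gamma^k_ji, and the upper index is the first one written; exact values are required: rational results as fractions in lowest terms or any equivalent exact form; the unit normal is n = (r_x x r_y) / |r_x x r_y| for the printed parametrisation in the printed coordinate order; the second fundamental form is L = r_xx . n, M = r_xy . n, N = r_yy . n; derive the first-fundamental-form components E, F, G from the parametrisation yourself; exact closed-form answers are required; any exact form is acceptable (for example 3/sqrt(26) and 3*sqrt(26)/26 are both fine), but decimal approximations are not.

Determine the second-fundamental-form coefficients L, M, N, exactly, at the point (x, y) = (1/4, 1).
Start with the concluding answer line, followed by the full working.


Answer: L = 12*sqrt(82)/41, M = 0, N = -29*sqrt(82)/328

f = 29/4, f' = -3, f'' = 0, h' = -1/3, h'' = -8/3
E = 82/9, F = 0, G = 841/16; answer radicand W^2 = 82/9
unnormalised second-form numerators: l = 8, m = 0, n = -29/12; L = l/sqrt(82/9), and similarly M = m/sqrt(W^2), N = n/sqrt(W^2)


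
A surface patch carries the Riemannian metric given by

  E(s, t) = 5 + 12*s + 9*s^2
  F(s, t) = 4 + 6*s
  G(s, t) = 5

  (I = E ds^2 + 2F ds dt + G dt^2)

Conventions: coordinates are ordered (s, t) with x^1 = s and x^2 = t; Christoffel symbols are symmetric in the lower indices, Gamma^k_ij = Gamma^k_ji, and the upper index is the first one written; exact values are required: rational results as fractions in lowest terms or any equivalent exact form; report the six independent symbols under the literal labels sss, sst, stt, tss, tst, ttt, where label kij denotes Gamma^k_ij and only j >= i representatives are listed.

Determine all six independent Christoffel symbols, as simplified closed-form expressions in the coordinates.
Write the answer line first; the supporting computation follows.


Answer: Gamma_sss = (3*s + 2)/(3*s^2 + 4*s + 3), Gamma_sst = 0, Gamma_stt = 0, Gamma_tss = 2/(3*s^2 + 4*s + 3), Gamma_tst = 0, Gamma_ttt = 0

E = 5 + 12*s + 9*s^2; F = 4 + 6*s; G = 5
Gamma^k_ij = (1/2) g^{kl} (d_i g_jl + d_j g_il - d_l g_ij), with g^inv = (1/(EG-F^2)) [[G, -F], [-F, E]]
first partials: E_s = 12 + 18*s, E_t = 0, F_s = 6, F_t = 0, G_s = 0, G_t = 0
D = EG - F^2 = 9 + 12*s + 9*s^2
expanded: Gamma^s_ss = (G E_s - 2F F_s + F E_t)/(2D), Gamma^s_st = (G E_t - F G_s)/(2D), Gamma^s_tt = (2G F_t - G G_s - F G_t)/(2D), Gamma^t_ss = (2E F_s - E E_t - F E_s)/(2D), Gamma^t_st = (E G_s - F E_t)/(2D), Gamma^t_tt = (E G_t - 2F F_t + F G_s)/(2D); substitute and cancel common factors


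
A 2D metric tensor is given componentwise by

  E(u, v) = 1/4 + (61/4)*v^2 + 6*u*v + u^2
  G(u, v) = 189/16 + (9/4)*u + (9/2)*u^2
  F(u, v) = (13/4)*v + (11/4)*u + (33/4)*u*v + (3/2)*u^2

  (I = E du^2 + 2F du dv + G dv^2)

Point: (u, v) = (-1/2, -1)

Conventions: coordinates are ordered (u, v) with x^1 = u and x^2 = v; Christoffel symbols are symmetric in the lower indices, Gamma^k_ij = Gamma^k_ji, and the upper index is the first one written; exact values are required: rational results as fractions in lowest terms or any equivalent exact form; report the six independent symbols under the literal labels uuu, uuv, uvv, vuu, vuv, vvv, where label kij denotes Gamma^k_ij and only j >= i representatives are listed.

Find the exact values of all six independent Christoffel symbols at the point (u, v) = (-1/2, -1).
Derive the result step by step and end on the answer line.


E = 75/4, F = -1/8, G = 189/16 at the point
E_u = -7, E_v = -67/2, F_u = -7, F_v = -7/8, G_u = -9/4, G_v = 0
EG - F^2 = 7087/32;  g^inv = (32/7087) * [[189/16, 1/8], [1/8, 75/4]]
first-kind symbols [ij,l] = (1/2)(d_i g_jl + d_j g_il - d_l g_ij): [uu,u] = E_u/2 = -7/2, [uu,v] = F_u - E_v/2 = 39/4, [uv,u] = E_v/2 = -67/4, [uv,v] = G_u/2 = -9/8, [vv,u] = F_v - G_u/2 = 1/4, [vv,v] = G_v/2 = 0
Gamma^u_ij = (G*[ij,u] - F*[ij,v])/(EG - F^2), Gamma^v_ij = (E*[ij,v] - F*[ij,u])/(EG - F^2)

Answer: Gamma_uuu = -1284/7087, Gamma_uuv = -6336/7087, Gamma_uvv = 189/14174, Gamma_vuu = 5836/7087, Gamma_vuv = -742/7087, Gamma_vvv = 1/7087


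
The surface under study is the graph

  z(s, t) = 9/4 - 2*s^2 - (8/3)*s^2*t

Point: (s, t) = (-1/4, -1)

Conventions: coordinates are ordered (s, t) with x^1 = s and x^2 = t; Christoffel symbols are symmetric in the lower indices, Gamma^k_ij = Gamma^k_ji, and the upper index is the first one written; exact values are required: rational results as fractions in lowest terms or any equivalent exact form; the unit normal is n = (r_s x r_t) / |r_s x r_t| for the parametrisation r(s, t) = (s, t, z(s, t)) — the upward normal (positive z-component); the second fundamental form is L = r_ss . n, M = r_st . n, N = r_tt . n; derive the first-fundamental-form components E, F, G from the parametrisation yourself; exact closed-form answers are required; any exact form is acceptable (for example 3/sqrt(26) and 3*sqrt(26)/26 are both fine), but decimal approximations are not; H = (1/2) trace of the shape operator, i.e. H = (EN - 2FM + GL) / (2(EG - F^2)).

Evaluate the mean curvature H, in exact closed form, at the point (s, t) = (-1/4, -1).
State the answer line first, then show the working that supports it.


Answer: H = 132*sqrt(41)/1681

z_s = -1/3, z_t = -1/6, z_ss = 4/3, z_st = 4/3, z_tt = 0
E = 10/9, F = 1/18, G = 37/36; answer radicand W^2 = 41/36
unnormalised second-form numerators: l = 4/3, m = 4/3, n = 0; L = l/sqrt(41/36), and similarly M = m/sqrt(W^2), N = n/sqrt(W^2)
H = (E*n - 2*F*m + G*l) / (2*(EG - F^2)*sqrt(W^2)); E*n - 2*F*m + G*l = 11/9, EG - F^2 = 41/36, so H = (22/41)/sqrt(41/36)


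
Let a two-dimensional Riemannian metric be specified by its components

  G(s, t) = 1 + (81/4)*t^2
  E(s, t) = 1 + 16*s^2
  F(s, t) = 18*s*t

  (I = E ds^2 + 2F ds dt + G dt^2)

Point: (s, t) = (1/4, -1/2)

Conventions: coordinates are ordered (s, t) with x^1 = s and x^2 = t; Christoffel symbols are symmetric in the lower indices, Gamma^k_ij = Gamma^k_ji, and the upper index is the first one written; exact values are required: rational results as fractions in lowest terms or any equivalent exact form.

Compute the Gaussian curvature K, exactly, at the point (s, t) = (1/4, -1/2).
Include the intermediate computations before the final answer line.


E = 2, F = -9/4, G = 97/16, EG - F^2 = 113/16 at the point
E_s = 8, E_t = 0, F_s = -9, F_t = 9/2, G_s = 0, G_t = -81/4
E_tt = 0, F_st = 18, G_ss = 0
Using the Brioschi determinant formula for K from the metric derivatives:
M1 = [[-E_tt/2 + F_st - G_ss/2, E_s/2, F_s - E_t/2], [F_t - G_s/2, E, F], [G_t/2, F, G]] = [[18, 4, -9], [9/2, 2, -9/4], [-81/8, -9/4, 97/16]]; det M1 = 18
M2 = [[0, E_t/2, G_s/2], [E_t/2, E, F], [G_s/2, F, G]] = [[0, 0, 0], [0, 2, -9/4], [0, -9/4, 97/16]]; det M2 = 0
det M1 - det M2 = 18; K = 18 / (113/16)^2 = 4608/12769

Answer: K = 4608/12769


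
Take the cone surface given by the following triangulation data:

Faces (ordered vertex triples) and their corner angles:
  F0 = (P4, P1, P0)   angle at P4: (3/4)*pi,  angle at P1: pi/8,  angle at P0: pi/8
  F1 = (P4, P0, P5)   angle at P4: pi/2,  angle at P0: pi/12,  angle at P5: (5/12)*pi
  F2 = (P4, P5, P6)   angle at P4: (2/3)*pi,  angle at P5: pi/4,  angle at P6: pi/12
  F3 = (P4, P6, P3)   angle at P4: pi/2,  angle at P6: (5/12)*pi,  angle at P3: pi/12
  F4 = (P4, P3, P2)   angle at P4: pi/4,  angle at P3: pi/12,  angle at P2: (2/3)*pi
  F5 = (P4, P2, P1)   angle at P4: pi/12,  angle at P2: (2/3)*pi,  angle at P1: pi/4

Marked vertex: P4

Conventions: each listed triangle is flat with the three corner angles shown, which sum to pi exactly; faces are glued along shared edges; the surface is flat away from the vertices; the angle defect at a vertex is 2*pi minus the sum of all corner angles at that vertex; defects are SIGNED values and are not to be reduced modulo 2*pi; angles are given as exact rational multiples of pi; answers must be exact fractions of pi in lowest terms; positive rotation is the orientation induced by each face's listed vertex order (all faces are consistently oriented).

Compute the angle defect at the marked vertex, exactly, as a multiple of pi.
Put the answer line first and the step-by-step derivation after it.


Answer: defect(P4) = (-3/4)*pi

Sum of corner angles at P4: (11/4)*pi
defect = 2*pi - (11/4)*pi


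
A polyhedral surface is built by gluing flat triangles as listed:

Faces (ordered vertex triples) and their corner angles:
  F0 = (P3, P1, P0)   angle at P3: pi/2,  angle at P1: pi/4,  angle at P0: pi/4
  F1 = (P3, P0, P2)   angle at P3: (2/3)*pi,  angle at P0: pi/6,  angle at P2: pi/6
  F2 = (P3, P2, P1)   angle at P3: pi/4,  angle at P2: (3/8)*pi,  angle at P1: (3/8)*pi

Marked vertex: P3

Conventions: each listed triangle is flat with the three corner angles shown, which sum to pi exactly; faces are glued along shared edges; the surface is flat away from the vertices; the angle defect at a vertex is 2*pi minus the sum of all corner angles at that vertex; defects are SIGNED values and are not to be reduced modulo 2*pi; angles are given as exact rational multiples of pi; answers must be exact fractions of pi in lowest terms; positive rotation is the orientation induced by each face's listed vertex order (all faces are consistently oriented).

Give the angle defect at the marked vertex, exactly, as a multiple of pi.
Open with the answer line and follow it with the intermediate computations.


Answer: defect(P3) = (7/12)*pi

Sum of corner angles at P3: (17/12)*pi
defect = 2*pi - (17/12)*pi


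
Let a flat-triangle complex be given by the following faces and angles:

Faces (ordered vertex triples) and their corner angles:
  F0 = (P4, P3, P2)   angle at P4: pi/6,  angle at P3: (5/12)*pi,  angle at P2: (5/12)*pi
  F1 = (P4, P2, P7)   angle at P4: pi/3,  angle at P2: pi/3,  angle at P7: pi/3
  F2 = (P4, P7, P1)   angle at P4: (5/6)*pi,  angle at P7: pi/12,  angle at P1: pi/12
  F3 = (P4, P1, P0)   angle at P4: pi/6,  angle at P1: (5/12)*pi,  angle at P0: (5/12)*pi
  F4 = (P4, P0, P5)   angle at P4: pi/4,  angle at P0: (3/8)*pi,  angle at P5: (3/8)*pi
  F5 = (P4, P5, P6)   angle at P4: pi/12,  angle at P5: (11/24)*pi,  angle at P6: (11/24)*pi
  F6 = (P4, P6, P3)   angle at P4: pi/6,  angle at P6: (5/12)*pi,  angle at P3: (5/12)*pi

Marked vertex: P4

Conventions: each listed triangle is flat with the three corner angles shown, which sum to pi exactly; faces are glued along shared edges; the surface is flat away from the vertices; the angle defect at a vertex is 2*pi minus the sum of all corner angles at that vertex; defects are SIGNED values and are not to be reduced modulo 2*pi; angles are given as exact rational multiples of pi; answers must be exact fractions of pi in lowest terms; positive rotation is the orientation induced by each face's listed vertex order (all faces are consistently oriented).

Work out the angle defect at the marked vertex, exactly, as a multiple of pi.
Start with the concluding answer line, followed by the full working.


Answer: defect(P4) = 0

Sum of corner angles at P4: 2*pi
defect = 2*pi - 2*pi


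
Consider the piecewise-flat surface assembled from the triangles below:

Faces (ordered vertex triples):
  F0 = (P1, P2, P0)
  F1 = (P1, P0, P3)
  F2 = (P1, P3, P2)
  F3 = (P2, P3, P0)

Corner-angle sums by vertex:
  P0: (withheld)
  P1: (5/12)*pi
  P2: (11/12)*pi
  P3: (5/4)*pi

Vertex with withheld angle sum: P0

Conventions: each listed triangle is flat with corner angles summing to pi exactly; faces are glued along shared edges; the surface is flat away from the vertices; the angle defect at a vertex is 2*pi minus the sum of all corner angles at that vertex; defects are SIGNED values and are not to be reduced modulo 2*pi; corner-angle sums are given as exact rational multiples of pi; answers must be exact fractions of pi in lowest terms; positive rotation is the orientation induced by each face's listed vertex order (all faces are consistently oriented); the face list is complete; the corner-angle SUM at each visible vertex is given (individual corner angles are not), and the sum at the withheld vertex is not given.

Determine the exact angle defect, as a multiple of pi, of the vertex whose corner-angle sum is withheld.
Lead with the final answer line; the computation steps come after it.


Answer: defect(P0) = (7/12)*pi

V = 4, E = 6, F = 4; chi = V - E + F = 2
Gauss-Bonnet: total defect = 2*pi*chi = 4*pi; visible defects sum to (41/12)*pi


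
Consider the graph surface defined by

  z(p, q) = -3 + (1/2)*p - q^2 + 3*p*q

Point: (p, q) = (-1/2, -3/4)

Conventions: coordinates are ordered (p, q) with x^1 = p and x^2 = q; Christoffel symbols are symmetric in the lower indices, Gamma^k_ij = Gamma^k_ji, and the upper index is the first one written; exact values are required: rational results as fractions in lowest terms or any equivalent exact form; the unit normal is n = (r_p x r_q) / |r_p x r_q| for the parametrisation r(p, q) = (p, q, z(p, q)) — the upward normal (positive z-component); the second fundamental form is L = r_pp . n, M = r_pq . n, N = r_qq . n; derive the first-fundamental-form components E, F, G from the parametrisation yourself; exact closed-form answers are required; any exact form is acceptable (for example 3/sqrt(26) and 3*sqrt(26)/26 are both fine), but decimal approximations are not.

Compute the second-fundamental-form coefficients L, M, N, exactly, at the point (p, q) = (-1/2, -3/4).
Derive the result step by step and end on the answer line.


z_p = -7/4, z_q = 0, z_pp = 0, z_pq = 3, z_qq = -2
E = 65/16, F = 0, G = 1; answer radicand W^2 = 65/16
unnormalised second-form numerators: l = 0, m = 3, n = -2; L = l/sqrt(65/16), and similarly M = m/sqrt(W^2), N = n/sqrt(W^2)

Answer: L = 0, M = 12*sqrt(65)/65, N = -8*sqrt(65)/65


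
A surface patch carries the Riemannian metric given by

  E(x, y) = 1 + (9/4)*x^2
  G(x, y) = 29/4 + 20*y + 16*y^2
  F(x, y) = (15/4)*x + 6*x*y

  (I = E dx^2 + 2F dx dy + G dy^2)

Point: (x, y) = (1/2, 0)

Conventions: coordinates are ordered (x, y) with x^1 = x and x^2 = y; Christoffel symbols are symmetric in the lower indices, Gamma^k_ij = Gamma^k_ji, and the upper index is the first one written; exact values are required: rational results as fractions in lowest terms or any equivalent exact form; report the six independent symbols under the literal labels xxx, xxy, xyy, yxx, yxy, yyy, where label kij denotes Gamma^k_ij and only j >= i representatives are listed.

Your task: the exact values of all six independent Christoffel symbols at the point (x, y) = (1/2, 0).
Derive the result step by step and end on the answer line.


E = 25/16, F = 15/8, G = 29/4 at the point
E_x = 9/4, E_y = 0, F_x = 15/4, F_y = 3, G_x = 0, G_y = 20
EG - F^2 = 125/16;  g^inv = (16/125) * [[29/4, -15/8], [-15/8, 25/16]]
first-kind symbols [ij,l] = (1/2)(d_i g_jl + d_j g_il - d_l g_ij): [xx,x] = E_x/2 = 9/8, [xx,y] = F_x - E_y/2 = 15/4, [xy,x] = E_y/2 = 0, [xy,y] = G_x/2 = 0, [yy,x] = F_y - G_x/2 = 3, [yy,y] = G_y/2 = 10
Gamma^x_ij = (G*[ij,x] - F*[ij,y])/(EG - F^2), Gamma^y_ij = (E*[ij,y] - F*[ij,x])/(EG - F^2)

Answer: Gamma_xxx = 18/125, Gamma_xxy = 0, Gamma_xyy = 48/125, Gamma_yxx = 12/25, Gamma_yxy = 0, Gamma_yyy = 32/25


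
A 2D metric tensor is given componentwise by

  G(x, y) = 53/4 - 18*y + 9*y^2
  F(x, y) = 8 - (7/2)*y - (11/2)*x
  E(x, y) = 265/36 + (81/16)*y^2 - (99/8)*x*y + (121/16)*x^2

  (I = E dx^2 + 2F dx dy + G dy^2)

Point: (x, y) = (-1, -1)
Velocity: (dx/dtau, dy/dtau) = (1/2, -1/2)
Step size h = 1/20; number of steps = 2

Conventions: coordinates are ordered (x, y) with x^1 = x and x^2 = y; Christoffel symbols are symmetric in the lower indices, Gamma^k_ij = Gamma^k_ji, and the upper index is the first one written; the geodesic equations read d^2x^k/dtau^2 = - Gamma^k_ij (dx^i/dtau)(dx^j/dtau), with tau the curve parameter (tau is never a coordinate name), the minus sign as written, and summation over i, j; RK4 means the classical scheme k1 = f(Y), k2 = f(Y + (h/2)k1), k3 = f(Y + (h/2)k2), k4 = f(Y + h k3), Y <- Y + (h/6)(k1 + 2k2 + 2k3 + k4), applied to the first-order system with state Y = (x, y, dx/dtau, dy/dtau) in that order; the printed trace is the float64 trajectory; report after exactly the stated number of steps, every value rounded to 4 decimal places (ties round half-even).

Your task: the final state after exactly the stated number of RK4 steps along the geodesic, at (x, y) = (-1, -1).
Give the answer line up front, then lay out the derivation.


Answer: x = -0.9583, y = -1.0459, dx/dtau = 0.3466, dy/dtau = -0.4245

f(Y) = (dx/dtau, dy/dtau, -Gamma^x_ij Y'^i Y'^j, -Gamma^y_ij Y'^i Y'^j) with the Gammas evaluated at the stage position; h = 0.050000; intermediate values shown to 6 dp
step 0: x = -1.0000, y = -1.0000, dx/dtau = 0.5000, dy/dtau = -0.5000
step 1:
  k1: at (x, y) = (-1.000000, -1.000000), (dx/dtau, dy/dtau) = (0.500000, -0.500000); Gamma_xxx = 3.302042, Gamma_xxy = 2.610288, Gamma_xyy = 9.518815, Gamma_yxx = -1.559247, Gamma_yxy = -1.102482, Gamma_yyy = -4.467574; k1 = (0.500000, -0.500000, -1.900070, 0.955464)
  k2: at (x, y) = (-0.987500, -1.012500), (dx/dtau, dy/dtau) = (0.452498, -0.476113); Gamma_xxx = 3.174622, Gamma_xxy = 2.081597, Gamma_xyy = 8.572811, Gamma_yxx = -1.483329, Gamma_yxy = -0.868155, Gamma_yyy = -4.020401; k2 = (0.452498, -0.476113, -1.696417, 0.841008)
  k3: at (x, y) = (-0.988688, -1.011903), (dx/dtau, dy/dtau) = (0.457590, -0.478975); Gamma_xxx = 3.184519, Gamma_xxy = 2.118838, Gamma_xyy = 8.643193, Gamma_yxx = -1.488850, Gamma_yxy = -0.884388, Gamma_yyy = -4.052719; k3 = (0.457590, -0.478975, -1.720907, 0.853841)
  k4: at (x, y) = (-0.977121, -1.023949), (dx/dtau, dy/dtau) = (0.413955, -0.457308); Gamma_xxx = 3.054895, Gamma_xxy = 1.677474, Gamma_xyy = 7.806918, Gamma_yxx = -1.414661, Gamma_yxy = -0.691839, Gamma_yyy = -3.662815; k4 = (0.413955, -0.457308, -1.521040, 0.746484)
  Y <- Y + (h/6)(k1 + 2k2 + 2k3 + k4): x = -0.9772, y = -1.0239, dx/dtau = 0.4145, dy/dtau = -0.4576
step 2:
  k1: at (x, y) = (-0.977216, -1.023896), (dx/dtau, dy/dtau) = (0.414535, -0.457570); Gamma_xxx = 3.055759, Gamma_xxy = 1.680170, Gamma_xyy = 7.812298, Gamma_yxx = -1.415129, Gamma_yxy = -0.692998, Gamma_yyy = -3.665259; k1 = (0.414535, -0.457570, -1.523376, 0.747676)
  k2: at (x, y) = (-0.966852, -1.035335), (dx/dtau, dy/dtau) = (0.376451, -0.438878); Gamma_xxx = 2.932658, Gamma_xxy = 1.325075, Gamma_xyy = 7.102489, Gamma_yxx = -1.346491, Gamma_yxy = -0.540496, Gamma_yyy = -3.338137; k2 = (0.376451, -0.438878, -1.345792, 0.655192)
  k3: at (x, y) = (-0.967804, -1.034868), (dx/dtau, dy/dtau) = (0.380891, -0.441190); Gamma_xxx = 2.941143, Gamma_xxy = 1.347934, Gamma_xyy = 7.150706, Gamma_yxx = -1.350963, Gamma_yxy = -0.550164, Gamma_yyy = -3.359708; k3 = (0.380891, -0.441190, -1.365541, 0.665052)
  k4: at (x, y) = (-0.958171, -1.045955), (dx/dtau, dy/dtau) = (0.346258, -0.424317); Gamma_xxx = 2.824258, Gamma_xxy = 1.050834, Gamma_xyy = 6.529143, Gamma_yxx = -1.286881, Gamma_yxy = -0.424380, Gamma_yyy = -3.076018; k4 = (0.346258, -0.424317, -1.205369, 0.583409)
  Y <- Y + (h/6)(k1 + 2k2 + 2k3 + k4): x = -0.9583, y = -1.0459, dx/dtau = 0.3466, dy/dtau = -0.4245


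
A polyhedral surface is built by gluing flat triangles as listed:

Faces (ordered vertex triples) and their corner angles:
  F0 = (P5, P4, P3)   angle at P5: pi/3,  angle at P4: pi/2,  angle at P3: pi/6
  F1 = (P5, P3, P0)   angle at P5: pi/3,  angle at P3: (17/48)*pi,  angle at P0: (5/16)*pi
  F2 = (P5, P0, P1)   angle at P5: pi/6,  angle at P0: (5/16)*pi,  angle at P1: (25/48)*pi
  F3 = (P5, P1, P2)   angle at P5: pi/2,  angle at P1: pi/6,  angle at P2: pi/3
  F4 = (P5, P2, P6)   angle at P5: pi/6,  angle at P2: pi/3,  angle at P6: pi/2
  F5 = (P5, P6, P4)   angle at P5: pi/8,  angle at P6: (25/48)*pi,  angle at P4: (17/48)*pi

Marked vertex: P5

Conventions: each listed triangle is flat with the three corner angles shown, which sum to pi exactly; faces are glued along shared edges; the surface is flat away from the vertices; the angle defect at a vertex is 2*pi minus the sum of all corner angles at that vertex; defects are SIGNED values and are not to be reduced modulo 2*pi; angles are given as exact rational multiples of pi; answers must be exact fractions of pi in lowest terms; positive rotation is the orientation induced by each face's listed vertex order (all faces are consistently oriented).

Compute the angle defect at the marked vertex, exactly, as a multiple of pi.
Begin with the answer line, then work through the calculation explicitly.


Answer: defect(P5) = (3/8)*pi

Sum of corner angles at P5: (13/8)*pi
defect = 2*pi - (13/8)*pi


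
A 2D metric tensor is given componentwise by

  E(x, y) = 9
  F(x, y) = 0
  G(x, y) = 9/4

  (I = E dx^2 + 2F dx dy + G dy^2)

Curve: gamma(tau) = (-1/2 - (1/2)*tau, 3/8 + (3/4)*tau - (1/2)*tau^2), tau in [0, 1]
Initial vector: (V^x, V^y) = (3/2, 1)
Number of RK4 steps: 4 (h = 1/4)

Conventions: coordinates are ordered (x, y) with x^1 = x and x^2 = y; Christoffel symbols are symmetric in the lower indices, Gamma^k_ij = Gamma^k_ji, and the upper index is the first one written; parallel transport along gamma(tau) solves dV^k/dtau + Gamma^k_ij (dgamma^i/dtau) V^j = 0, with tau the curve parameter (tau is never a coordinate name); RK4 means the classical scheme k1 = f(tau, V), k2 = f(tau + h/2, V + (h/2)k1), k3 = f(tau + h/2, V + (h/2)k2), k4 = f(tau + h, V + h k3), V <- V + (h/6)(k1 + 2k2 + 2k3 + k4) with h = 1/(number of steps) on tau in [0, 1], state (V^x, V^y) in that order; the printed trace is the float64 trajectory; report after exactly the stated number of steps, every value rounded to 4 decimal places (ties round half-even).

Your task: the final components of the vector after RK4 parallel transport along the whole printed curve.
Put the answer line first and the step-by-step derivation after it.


Answer: V^x = 1.5000, V^y = 1.0000

gamma'(tau) = (-1/2, 3/4 - tau); f(tau, V)^k = -Gamma^k_ij(gamma(tau)) gamma'^i(tau) V^j; h = 1/4; intermediate values shown to 6 dp
curve data and Christoffel symbols at the stage parameters:
  tau = 0.000000: gamma = (-0.500000, 0.375000), gamma' = (-0.500000, 0.750000); Gamma_xxx = 0.000000, Gamma_xxy = 0.000000, Gamma_xyy = 0.000000, Gamma_yxx = 0.000000, Gamma_yxy = 0.000000, Gamma_yyy = 0.000000
  tau = 0.125000: gamma = (-0.562500, 0.460938), gamma' = (-0.500000, 0.625000); Gamma_xxx = 0.000000, Gamma_xxy = 0.000000, Gamma_xyy = 0.000000, Gamma_yxx = 0.000000, Gamma_yxy = 0.000000, Gamma_yyy = 0.000000
  tau = 0.250000: gamma = (-0.625000, 0.531250), gamma' = (-0.500000, 0.500000); Gamma_xxx = 0.000000, Gamma_xxy = 0.000000, Gamma_xyy = 0.000000, Gamma_yxx = 0.000000, Gamma_yxy = 0.000000, Gamma_yyy = 0.000000
  tau = 0.375000: gamma = (-0.687500, 0.585938), gamma' = (-0.500000, 0.375000); Gamma_xxx = 0.000000, Gamma_xxy = 0.000000, Gamma_xyy = 0.000000, Gamma_yxx = 0.000000, Gamma_yxy = 0.000000, Gamma_yyy = 0.000000
  tau = 0.500000: gamma = (-0.750000, 0.625000), gamma' = (-0.500000, 0.250000); Gamma_xxx = 0.000000, Gamma_xxy = 0.000000, Gamma_xyy = 0.000000, Gamma_yxx = 0.000000, Gamma_yxy = 0.000000, Gamma_yyy = 0.000000
  tau = 0.625000: gamma = (-0.812500, 0.648438), gamma' = (-0.500000, 0.125000); Gamma_xxx = 0.000000, Gamma_xxy = 0.000000, Gamma_xyy = 0.000000, Gamma_yxx = 0.000000, Gamma_yxy = 0.000000, Gamma_yyy = 0.000000
  tau = 0.750000: gamma = (-0.875000, 0.656250), gamma' = (-0.500000, 0.000000); Gamma_xxx = 0.000000, Gamma_xxy = 0.000000, Gamma_xyy = 0.000000, Gamma_yxx = 0.000000, Gamma_yxy = 0.000000, Gamma_yyy = 0.000000
  tau = 0.875000: gamma = (-0.937500, 0.648438), gamma' = (-0.500000, -0.125000); Gamma_xxx = 0.000000, Gamma_xxy = 0.000000, Gamma_xyy = 0.000000, Gamma_yxx = 0.000000, Gamma_yxy = 0.000000, Gamma_yyy = 0.000000
  tau = 1.000000: gamma = (-1.000000, 0.625000), gamma' = (-0.500000, -0.250000); Gamma_xxx = 0.000000, Gamma_xxy = 0.000000, Gamma_xyy = 0.000000, Gamma_yxx = 0.000000, Gamma_yxy = 0.000000, Gamma_yyy = 0.000000
step 0: V^x = 1.5000, V^y = 1.0000
step 1: k1 = (0.000000, 0.000000), k2 = (0.000000, 0.000000), k3 = (0.000000, 0.000000), k4 = (0.000000, 0.000000); V <- V + (h/6)(k1 + 2k2 + 2k3 + k4): V^x = 1.5000, V^y = 1.0000
step 2: k1 = (0.000000, 0.000000), k2 = (0.000000, 0.000000), k3 = (0.000000, 0.000000), k4 = (0.000000, 0.000000); V <- V + (h/6)(k1 + 2k2 + 2k3 + k4): V^x = 1.5000, V^y = 1.0000
step 3: k1 = (0.000000, 0.000000), k2 = (0.000000, 0.000000), k3 = (0.000000, 0.000000), k4 = (0.000000, 0.000000); V <- V + (h/6)(k1 + 2k2 + 2k3 + k4): V^x = 1.5000, V^y = 1.0000
step 4: k1 = (0.000000, 0.000000), k2 = (0.000000, 0.000000), k3 = (0.000000, 0.000000), k4 = (0.000000, 0.000000); V <- V + (h/6)(k1 + 2k2 + 2k3 + k4): V^x = 1.5000, V^y = 1.0000


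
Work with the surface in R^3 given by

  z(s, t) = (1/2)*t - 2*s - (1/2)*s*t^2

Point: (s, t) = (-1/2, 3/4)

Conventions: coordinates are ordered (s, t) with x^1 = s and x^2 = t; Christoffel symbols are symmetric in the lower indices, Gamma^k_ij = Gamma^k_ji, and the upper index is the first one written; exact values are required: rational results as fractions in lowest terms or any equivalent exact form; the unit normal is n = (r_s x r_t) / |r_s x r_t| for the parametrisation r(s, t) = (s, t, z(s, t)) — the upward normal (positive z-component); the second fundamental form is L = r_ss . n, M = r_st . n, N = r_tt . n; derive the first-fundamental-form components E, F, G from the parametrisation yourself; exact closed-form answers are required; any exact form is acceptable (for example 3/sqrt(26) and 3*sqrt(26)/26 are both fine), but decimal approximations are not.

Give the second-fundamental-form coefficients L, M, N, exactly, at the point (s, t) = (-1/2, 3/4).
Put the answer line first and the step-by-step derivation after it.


Answer: L = 0, M = -8*sqrt(793)/793, N = 16*sqrt(793)/2379

z_s = -73/32, z_t = 7/8, z_ss = 0, z_st = -3/4, z_tt = 1/2
E = 6353/1024, F = -511/256, G = 113/64; answer radicand W^2 = 7137/1024
unnormalised second-form numerators: l = 0, m = -3/4, n = 1/2; L = l/sqrt(7137/1024), and similarly M = m/sqrt(W^2), N = n/sqrt(W^2)


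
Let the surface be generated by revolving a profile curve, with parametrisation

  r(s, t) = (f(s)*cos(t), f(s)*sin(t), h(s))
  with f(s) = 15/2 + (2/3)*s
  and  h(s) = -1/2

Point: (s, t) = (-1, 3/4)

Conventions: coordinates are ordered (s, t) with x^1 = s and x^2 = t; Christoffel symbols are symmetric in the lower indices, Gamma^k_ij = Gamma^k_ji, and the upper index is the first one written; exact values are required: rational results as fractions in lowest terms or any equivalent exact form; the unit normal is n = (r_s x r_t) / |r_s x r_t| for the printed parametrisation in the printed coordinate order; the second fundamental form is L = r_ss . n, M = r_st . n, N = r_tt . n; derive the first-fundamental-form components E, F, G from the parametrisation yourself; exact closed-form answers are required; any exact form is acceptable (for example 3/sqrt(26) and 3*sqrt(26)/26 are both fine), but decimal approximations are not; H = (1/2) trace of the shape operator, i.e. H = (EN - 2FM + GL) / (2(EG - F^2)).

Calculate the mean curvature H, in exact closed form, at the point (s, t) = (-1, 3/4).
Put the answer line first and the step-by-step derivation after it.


Answer: H = 0

f = 41/6, f' = 2/3, f'' = 0, h' = 0, h'' = 0
E = 4/9, F = 0, G = 1681/36; answer radicand W^2 = 4/9
unnormalised second-form numerators: l = 0, m = 0, n = 0; L = l/sqrt(4/9), and similarly M = m/sqrt(W^2), N = n/sqrt(W^2)
H = (E*n - 2*F*m + G*l) / (2*(EG - F^2)*sqrt(W^2)); E*n - 2*F*m + G*l = 0, EG - F^2 = 1681/81, so H = (0)/sqrt(4/9)


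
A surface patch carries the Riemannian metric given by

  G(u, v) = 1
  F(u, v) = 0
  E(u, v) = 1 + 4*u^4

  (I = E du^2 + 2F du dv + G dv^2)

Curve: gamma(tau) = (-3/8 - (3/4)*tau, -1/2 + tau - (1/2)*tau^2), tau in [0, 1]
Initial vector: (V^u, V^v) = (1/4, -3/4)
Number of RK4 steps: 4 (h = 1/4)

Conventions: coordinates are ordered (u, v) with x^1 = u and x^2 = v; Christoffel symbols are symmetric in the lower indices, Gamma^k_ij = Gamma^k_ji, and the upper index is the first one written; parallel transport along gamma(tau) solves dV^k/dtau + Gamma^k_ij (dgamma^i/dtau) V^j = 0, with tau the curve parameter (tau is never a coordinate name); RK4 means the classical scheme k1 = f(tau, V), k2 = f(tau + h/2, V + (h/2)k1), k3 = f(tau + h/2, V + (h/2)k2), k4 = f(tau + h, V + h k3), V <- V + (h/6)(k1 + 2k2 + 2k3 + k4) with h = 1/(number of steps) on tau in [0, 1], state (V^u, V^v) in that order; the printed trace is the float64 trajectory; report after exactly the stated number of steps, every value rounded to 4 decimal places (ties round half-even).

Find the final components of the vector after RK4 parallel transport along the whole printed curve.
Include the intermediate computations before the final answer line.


gamma'(tau) = (-3/4, 1 - tau); f(tau, V)^k = -Gamma^k_ij(gamma(tau)) gamma'^i(tau) V^j; h = 1/4; intermediate values shown to 6 dp
curve data and Christoffel symbols at the stage parameters:
  tau = 0.000000: gamma = (-0.375000, -0.500000), gamma' = (-0.750000, 1.000000); Gamma_uuu = -0.390950, Gamma_uuv = 0.000000, Gamma_uvv = 0.000000, Gamma_vuu = 0.000000, Gamma_vuv = 0.000000, Gamma_vvv = 0.000000
  tau = 0.125000: gamma = (-0.468750, -0.382812), gamma' = (-0.750000, 0.875000); Gamma_uuu = -0.690606, Gamma_uuv = 0.000000, Gamma_uvv = 0.000000, Gamma_vuu = 0.000000, Gamma_vuv = 0.000000, Gamma_vvv = 0.000000
  tau = 0.250000: gamma = (-0.562500, -0.281250), gamma' = (-0.750000, 0.750000); Gamma_uuu = -1.016692, Gamma_uuv = 0.000000, Gamma_uvv = 0.000000, Gamma_vuu = 0.000000, Gamma_vuv = 0.000000, Gamma_vvv = 0.000000
  tau = 0.375000: gamma = (-0.656250, -0.195312), gamma' = (-0.750000, 0.625000); Gamma_uuu = -1.298010, Gamma_uuv = 0.000000, Gamma_uvv = 0.000000, Gamma_vuu = 0.000000, Gamma_vuv = 0.000000, Gamma_vvv = 0.000000
  tau = 0.500000: gamma = (-0.750000, -0.125000), gamma' = (-0.750000, 0.500000); Gamma_uuu = -1.489655, Gamma_uuv = 0.000000, Gamma_uvv = 0.000000, Gamma_vuu = 0.000000, Gamma_vuv = 0.000000, Gamma_vvv = 0.000000
  tau = 0.625000: gamma = (-0.843750, -0.070312), gamma' = (-0.750000, 0.375000); Gamma_uuu = -1.587369, Gamma_uuv = 0.000000, Gamma_uvv = 0.000000, Gamma_vuu = 0.000000, Gamma_vuv = 0.000000, Gamma_vvv = 0.000000
  tau = 0.750000: gamma = (-0.937500, -0.031250), gamma' = (-0.750000, 0.250000); Gamma_uuu = -1.611724, Gamma_uuv = 0.000000, Gamma_uvv = 0.000000, Gamma_vuu = 0.000000, Gamma_vuv = 0.000000, Gamma_vvv = 0.000000
  tau = 0.875000: gamma = (-1.031250, -0.007812), gamma' = (-0.750000, 0.125000); Gamma_uuu = -1.588304, Gamma_uuv = 0.000000, Gamma_uvv = 0.000000, Gamma_vuu = 0.000000, Gamma_vuv = 0.000000, Gamma_vvv = 0.000000
  tau = 1.000000: gamma = (-1.125000, 0.000000), gamma' = (-0.750000, 0.000000); Gamma_uuu = -1.537772, Gamma_uuv = 0.000000, Gamma_uvv = 0.000000, Gamma_vuu = 0.000000, Gamma_vuv = 0.000000, Gamma_vvv = 0.000000
step 0: V^u = 0.2500, V^v = -0.7500
step 1: k1 = (-0.073303, 0.000000), k2 = (-0.124743, 0.000000), k3 = (-0.121412, 0.000000), k4 = (-0.167485, 0.000000); V <- V + (h/6)(k1 + 2k2 + 2k3 + k4): V^u = 0.2195, V^v = -0.7500
step 2: k1 = (-0.167338, 0.000000), k2 = (-0.193277, 0.000000), k3 = (-0.190121, 0.000000), k4 = (-0.192081, 0.000000); V <- V + (h/6)(k1 + 2k2 + 2k3 + k4): V^u = 0.1725, V^v = -0.7500
step 3: k1 = (-0.192756, 0.000000), k2 = (-0.176715, 0.000000), k3 = (-0.179102, 0.000000), k4 = (-0.154427, 0.000000); V <- V + (h/6)(k1 + 2k2 + 2k3 + k4): V^u = 0.1284, V^v = -0.7500
step 4: k1 = (-0.155223, 0.000000), k2 = (-0.129854, 0.000000), k3 = (-0.133631, 0.000000), k4 = (-0.109570, 0.000000); V <- V + (h/6)(k1 + 2k2 + 2k3 + k4): V^u = 0.0954, V^v = -0.7500

Answer: V^u = 0.0954, V^v = -0.7500


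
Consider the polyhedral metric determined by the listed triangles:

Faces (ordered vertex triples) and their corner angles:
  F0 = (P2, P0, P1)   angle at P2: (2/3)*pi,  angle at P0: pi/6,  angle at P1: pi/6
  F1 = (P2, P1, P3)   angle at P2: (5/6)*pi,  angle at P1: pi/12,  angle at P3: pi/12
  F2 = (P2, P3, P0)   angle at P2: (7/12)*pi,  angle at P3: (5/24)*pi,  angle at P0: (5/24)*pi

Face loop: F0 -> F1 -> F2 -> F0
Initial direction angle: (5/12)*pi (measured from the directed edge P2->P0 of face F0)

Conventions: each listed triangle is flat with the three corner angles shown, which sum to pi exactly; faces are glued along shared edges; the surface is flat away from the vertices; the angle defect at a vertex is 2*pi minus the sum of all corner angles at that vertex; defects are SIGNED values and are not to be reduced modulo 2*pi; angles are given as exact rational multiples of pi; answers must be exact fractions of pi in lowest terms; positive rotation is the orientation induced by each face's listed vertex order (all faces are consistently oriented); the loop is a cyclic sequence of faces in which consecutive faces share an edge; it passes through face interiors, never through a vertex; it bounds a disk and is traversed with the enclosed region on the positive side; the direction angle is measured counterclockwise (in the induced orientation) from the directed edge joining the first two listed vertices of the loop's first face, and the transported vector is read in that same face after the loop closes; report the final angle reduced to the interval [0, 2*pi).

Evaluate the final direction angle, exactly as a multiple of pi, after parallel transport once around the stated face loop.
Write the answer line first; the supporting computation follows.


Answer: final direction angle = pi/3

enclosed vertex P2: corner angles sum to (25/12)*pi, defect = 2*pi - (25/12)*pi = -pi/12
the rotation equals the total enclosed defect, so the final angle is initial + defects (mod 2*pi)
final angle = (5/12)*pi - pi/12 = pi/3 (mod 2*pi)


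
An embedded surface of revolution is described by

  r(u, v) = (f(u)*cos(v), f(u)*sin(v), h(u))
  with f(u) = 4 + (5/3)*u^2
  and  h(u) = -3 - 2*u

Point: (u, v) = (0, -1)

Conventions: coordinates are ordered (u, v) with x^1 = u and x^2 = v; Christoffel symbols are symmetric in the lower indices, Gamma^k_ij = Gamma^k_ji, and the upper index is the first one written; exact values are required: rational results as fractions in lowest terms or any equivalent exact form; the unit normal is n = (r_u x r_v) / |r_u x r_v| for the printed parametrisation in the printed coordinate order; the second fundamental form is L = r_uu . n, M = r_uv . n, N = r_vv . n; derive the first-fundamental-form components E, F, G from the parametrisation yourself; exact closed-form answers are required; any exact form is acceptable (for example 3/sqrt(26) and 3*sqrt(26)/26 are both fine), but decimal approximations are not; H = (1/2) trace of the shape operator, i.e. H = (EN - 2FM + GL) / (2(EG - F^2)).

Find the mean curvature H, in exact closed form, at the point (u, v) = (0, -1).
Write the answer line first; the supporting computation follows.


Answer: H = 7/24

f = 4, f' = 0, f'' = 10/3, h' = -2, h'' = 0
E = 4, F = 0, G = 16; answer radicand W^2 = 4
unnormalised second-form numerators: l = 20/3, m = 0, n = -8; L = l/sqrt(4), and similarly M = m/sqrt(W^2), N = n/sqrt(W^2)
H = (E*n - 2*F*m + G*l) / (2*(EG - F^2)*sqrt(W^2)); E*n - 2*F*m + G*l = 224/3, EG - F^2 = 64, so H = (7/12)/sqrt(4)


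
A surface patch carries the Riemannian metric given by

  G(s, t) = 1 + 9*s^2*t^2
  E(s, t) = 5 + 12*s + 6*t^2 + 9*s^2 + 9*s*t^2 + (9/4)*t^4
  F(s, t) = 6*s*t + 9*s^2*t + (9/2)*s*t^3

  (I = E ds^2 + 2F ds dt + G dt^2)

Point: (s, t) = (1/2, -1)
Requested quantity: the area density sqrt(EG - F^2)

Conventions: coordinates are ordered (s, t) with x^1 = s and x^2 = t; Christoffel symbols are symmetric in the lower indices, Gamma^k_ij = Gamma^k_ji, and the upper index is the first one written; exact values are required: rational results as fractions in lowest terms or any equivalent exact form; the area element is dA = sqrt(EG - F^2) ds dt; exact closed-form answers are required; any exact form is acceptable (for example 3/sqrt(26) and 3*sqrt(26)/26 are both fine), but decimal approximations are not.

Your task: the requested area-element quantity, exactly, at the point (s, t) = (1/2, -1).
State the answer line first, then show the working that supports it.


Answer: sqrt(EG - F^2) = sqrt(113)/2

E = 26, F = -15/2, G = 13/4; EG - F^2 = 113/4
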